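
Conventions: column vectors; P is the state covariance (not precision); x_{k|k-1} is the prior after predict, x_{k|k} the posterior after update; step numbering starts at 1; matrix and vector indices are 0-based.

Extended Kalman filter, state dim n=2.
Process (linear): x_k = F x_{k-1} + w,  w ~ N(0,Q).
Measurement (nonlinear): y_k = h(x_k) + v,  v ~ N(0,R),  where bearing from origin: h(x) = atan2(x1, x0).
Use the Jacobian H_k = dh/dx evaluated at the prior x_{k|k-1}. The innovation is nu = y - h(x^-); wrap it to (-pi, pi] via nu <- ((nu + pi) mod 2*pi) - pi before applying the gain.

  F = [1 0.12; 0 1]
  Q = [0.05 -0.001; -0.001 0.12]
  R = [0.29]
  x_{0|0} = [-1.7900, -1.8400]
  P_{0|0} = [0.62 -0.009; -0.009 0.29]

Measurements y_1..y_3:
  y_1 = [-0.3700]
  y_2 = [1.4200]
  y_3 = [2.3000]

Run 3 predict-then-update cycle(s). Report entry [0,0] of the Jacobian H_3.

step 1: x^-=[-2.0108, -1.8400]  P^-=[0.6720 0.0248; 0.0248 0.4100]  H_jac=[0.2477 -0.2707]  S=[0.3579]  K=[0.4463; -0.2929]  nu=[2.0305]  x^+=[-1.1047, -2.4347]  P^+=[0.6007 0.0716; 0.0716 0.3793]
step 2: x^-=[-1.3968, -2.4347]  P^-=[0.6734 0.1161; 0.1161 0.4993]  H_jac=[0.3090 -0.1773]  S=[0.3573]  K=[0.5248; -0.1473]  nu=[-2.7715]  x^+=[-2.8513, -2.0263]  P^+=[0.5750 0.1437; 0.1437 0.4915]
step 3: x^-=[-3.0945, -2.0263]  P^-=[0.6665 0.2017; 0.2017 0.6115]  H_jac=[0.1481 -0.2262]  S=[0.3224]  K=[0.1647; -0.3364]  nu=[-1.4213]  x^+=[-3.3286, -1.5482]  P^+=[0.6578 0.2196; 0.2196 0.5751]

H_jac[0,0] = 0.1481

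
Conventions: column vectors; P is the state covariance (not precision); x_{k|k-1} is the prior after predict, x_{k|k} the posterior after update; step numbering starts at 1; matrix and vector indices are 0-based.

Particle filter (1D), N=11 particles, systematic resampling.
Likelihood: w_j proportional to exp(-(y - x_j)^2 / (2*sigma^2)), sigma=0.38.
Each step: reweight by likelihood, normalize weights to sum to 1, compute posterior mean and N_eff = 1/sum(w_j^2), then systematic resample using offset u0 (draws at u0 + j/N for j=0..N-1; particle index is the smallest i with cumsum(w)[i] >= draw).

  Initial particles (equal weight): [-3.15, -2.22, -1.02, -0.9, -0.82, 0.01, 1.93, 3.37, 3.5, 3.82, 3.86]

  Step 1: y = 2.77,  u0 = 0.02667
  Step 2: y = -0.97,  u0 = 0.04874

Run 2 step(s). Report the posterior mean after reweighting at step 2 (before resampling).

step 1: w=[0.0000, 0.0000, 0.0000, 0.0000, 0.0000, 0.0000, 0.1522, 0.5038, 0.2768, 0.0385, 0.0286]  mean=3.2181  Neff=2.8098  idx=[6, 6, 7, 7, 7, 7, 7, 8, 8, 8, 9]
step 2: w=[0.5000, 0.5000, 0.0000, 0.0000, 0.0000, 0.0000, 0.0000, 0.0000, 0.0000, 0.0000, 0.0000]  mean=1.9300  Neff=2.0000  idx=[0, 0, 0, 0, 0, 1, 1, 1, 1, 1, 1]

post_mean = 1.9300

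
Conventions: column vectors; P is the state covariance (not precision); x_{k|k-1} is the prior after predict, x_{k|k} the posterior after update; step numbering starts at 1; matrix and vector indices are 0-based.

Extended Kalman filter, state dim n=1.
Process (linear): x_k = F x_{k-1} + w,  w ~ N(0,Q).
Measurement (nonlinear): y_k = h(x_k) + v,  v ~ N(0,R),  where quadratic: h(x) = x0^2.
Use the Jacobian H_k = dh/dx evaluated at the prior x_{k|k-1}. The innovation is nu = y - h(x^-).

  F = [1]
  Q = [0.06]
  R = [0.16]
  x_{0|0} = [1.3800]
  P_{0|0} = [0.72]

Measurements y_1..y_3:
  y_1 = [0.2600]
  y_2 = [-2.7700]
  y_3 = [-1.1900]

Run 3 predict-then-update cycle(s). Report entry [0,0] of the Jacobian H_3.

step 1: x^-=[1.3800]  P^-=[0.7800]  H_jac=[2.7600]  S=[6.1017]  K=[0.3528]  nu=[-1.6444]  x^+=[0.7998]  P^+=[0.0205]
step 2: x^-=[0.7998]  P^-=[0.0805]  H_jac=[1.5997]  S=[0.3659]  K=[0.3518]  nu=[-3.4097]  x^+=[-0.3996]  P^+=[0.0352]
step 3: x^-=[-0.3996]  P^-=[0.0952]  H_jac=[-0.7991]  S=[0.2208]  K=[-0.3445]  nu=[-1.3497]  x^+=[0.0654]  P^+=[0.0690]

H_jac[0,0] = -0.7991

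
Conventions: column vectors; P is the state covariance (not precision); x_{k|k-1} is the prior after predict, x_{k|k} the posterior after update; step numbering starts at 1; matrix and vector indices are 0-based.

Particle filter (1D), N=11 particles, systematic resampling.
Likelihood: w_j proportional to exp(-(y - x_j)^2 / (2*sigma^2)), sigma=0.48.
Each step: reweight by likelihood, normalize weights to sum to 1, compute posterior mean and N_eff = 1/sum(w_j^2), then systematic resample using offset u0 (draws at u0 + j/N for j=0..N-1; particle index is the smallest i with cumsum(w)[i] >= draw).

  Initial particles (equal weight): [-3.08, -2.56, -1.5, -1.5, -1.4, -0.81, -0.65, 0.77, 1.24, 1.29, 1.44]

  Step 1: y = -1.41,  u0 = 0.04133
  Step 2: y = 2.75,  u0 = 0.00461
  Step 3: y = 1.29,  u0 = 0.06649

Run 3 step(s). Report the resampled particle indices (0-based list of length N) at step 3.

step 1: w=[0.0006, 0.0150, 0.2608, 0.2608, 0.2654, 0.1215, 0.0758, 0.0000, 0.0000, 0.0000, 0.0000]  mean=-1.3421  Neff=4.4012  idx=[2, 2, 2, 3, 3, 3, 4, 4, 4, 5, 6]
step 2: w=[0.0000, 0.0000, 0.0000, 0.0000, 0.0000, 0.0000, 0.0000, 0.0000, 0.0000, 0.0819, 0.9181]  mean=-0.6631  Neff=1.1771  idx=[9, 10, 10, 10, 10, 10, 10, 10, 10, 10, 10]
step 3: w=[0.0240, 0.0976, 0.0976, 0.0976, 0.0976, 0.0976, 0.0976, 0.0976, 0.0976, 0.0976, 0.0976]  mean=-0.6538  Neff=10.4348  idx=[1, 2, 3, 4, 5, 6, 7, 7, 8, 9, 10]

resampled_idx = [1, 2, 3, 4, 5, 6, 7, 7, 8, 9, 10]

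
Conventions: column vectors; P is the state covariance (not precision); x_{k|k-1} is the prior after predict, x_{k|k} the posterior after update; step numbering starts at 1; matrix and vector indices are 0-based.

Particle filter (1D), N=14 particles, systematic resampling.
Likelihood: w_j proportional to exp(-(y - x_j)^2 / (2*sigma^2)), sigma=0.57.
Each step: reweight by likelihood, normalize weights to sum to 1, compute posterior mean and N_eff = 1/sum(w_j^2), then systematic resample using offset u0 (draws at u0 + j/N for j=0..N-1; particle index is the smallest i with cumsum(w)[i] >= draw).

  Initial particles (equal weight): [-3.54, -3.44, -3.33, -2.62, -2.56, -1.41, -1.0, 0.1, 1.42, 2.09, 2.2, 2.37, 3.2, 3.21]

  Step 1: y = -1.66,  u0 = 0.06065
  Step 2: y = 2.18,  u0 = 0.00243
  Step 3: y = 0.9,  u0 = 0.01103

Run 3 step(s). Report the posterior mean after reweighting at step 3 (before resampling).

post_mean = -1.0022

step 1: w=[0.0022, 0.0038, 0.0069, 0.1221, 0.1449, 0.4579, 0.2579, 0.0043, 0.0000, 0.0000, 0.0000, 0.0000, 0.0000, 0.0000]  mean=-1.6379  Neff=3.2034  idx=[3, 3, 4, 4, 5, 5, 5, 5, 5, 5, 6, 6, 6, 6]
step 2: w=[0.0000, 0.0000, 0.0000, 0.0000, 0.0034, 0.0034, 0.0034, 0.0034, 0.0034, 0.0034, 0.2449, 0.2449, 0.2449, 0.2449]  mean=-1.0084  Neff=4.1680  idx=[4, 10, 10, 10, 11, 11, 11, 11, 12, 12, 12, 13, 13, 13]
step 3: w=[0.0054, 0.0765, 0.0765, 0.0765, 0.0765, 0.0765, 0.0765, 0.0765, 0.0765, 0.0765, 0.0765, 0.0765, 0.0765, 0.0765]  mean=-1.0022  Neff=13.1358  idx=[1, 2, 2, 3, 4, 5, 6, 7, 8, 9, 10, 11, 12, 13]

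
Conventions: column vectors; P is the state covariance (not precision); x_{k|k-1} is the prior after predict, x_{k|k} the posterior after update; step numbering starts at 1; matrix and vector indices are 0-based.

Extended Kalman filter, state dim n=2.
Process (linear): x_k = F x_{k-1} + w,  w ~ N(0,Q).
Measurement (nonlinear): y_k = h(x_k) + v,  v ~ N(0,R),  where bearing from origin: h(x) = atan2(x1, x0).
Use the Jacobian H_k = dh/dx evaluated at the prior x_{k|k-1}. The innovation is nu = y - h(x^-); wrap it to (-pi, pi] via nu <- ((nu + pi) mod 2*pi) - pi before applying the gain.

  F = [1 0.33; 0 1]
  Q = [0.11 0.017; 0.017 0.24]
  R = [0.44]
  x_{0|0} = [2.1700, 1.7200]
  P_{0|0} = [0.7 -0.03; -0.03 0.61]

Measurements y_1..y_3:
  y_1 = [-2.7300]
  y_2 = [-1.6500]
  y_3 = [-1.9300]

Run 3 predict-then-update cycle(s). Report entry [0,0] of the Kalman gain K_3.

step 1: x^-=[2.7376, 1.7200]  P^-=[0.8566 0.1883; 0.1883 0.8500]  H_jac=[-0.1645 0.2619]  S=[0.5053]  K=[-0.1814; 0.3793]  nu=[2.9922]  x^+=[2.1949, 2.8548]  P^+=[0.8400 0.2231; 0.2231 0.7773]
step 2: x^-=[3.1370, 2.8548]  P^-=[1.1819 0.4966; 0.4966 1.0173]  H_jac=[-0.1587 0.1744]  S=[0.4732]  K=[-0.2133; 0.2083]  nu=[-2.3883]  x^+=[3.6465, 2.3573]  P^+=[1.1603 0.5176; 0.5176 0.9968]
step 3: x^-=[4.4244, 2.3573]  P^-=[1.7205 0.8635; 0.8635 1.2368]  H_jac=[-0.0938 0.1760]  S=[0.4649]  K=[-0.0201; 0.2941]  nu=[-2.4195]  x^+=[4.4731, 1.6457]  P^+=[1.7203 0.8663; 0.8663 1.1966]

K[0,0] = -0.0201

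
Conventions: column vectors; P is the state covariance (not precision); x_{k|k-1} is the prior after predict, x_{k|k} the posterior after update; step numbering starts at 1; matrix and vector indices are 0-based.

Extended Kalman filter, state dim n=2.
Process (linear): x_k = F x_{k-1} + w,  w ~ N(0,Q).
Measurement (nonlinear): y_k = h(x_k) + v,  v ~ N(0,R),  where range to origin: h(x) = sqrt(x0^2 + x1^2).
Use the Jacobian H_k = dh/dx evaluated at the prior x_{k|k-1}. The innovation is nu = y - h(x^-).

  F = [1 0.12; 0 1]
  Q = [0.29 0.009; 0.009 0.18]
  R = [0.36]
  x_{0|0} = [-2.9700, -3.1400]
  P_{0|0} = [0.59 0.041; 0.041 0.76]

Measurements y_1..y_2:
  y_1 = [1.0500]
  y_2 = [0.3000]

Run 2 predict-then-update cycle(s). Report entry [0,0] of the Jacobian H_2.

H_jac[0,0] = -0.7850

step 1: x^-=[-3.3468, -3.1400]  P^-=[0.9008 0.1412; 0.1412 0.9400]  H_jac=[-0.7293 -0.6842]  S=[1.4201]  K=[-0.5306; -0.5254]  nu=[-3.5392]  x^+=[-1.4688, -1.2804]  P^+=[0.5009 -0.2547; -0.2547 0.5480]
step 2: x^-=[-1.6224, -1.2804]  P^-=[0.7377 -0.1800; -0.1800 0.7280]  H_jac=[-0.7850 -0.6195]  S=[0.9189]  K=[-0.5088; -0.3370]  nu=[-1.7668]  x^+=[-0.7234, -0.6849]  P^+=[0.4998 -0.3376; -0.3376 0.6236]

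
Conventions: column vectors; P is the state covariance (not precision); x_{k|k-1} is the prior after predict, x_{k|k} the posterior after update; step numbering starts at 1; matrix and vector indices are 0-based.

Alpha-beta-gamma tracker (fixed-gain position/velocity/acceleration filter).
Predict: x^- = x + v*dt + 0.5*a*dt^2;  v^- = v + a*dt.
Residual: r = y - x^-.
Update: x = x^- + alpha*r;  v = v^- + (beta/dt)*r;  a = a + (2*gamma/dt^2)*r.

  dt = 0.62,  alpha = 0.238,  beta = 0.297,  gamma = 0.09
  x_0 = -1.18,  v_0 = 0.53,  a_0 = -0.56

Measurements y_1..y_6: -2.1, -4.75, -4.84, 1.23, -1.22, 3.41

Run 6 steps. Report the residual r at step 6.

step 1: x_pred=-0.9590  r=-1.1410  x^+=-1.2306  v^+=-0.3638  a^+=-1.0943
step 2: x_pred=-1.6664  r=-3.0836  x^+=-2.4003  v^+=-2.5193  a^+=-2.5382
step 3: x_pred=-4.4502  r=-0.3898  x^+=-4.5429  v^+=-4.2798  a^+=-2.7207
step 4: x_pred=-7.7193  r=8.9493  x^+=-5.5894  v^+=-1.6796  a^+=1.4699
step 5: x_pred=-6.3482  r=5.1282  x^+=-5.1277  v^+=1.6883  a^+=3.8712
step 6: x_pred=-3.3369  r=6.7469  x^+=-1.7311  v^+=7.3205  a^+=7.0306

resid = 6.7469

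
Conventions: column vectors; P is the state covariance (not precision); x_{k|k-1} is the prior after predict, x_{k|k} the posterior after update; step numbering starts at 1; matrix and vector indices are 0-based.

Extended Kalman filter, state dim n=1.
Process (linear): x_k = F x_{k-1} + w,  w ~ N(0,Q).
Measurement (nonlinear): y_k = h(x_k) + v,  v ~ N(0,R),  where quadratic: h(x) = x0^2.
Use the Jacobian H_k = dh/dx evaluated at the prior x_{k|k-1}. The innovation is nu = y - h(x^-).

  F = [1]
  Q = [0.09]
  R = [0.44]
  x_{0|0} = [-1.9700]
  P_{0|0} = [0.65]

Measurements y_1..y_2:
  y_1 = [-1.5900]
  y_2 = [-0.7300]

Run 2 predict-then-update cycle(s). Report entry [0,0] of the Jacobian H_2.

step 1: x^-=[-1.9700]  P^-=[0.7400]  H_jac=[-3.9400]  S=[11.9275]  K=[-0.2444]  nu=[-5.4709]  x^+=[-0.6327]  P^+=[0.0273]
step 2: x^-=[-0.6327]  P^-=[0.1173]  H_jac=[-1.2653]  S=[0.6278]  K=[-0.2364]  nu=[-1.1303]  x^+=[-0.3655]  P^+=[0.0822]

H_jac[0,0] = -1.2653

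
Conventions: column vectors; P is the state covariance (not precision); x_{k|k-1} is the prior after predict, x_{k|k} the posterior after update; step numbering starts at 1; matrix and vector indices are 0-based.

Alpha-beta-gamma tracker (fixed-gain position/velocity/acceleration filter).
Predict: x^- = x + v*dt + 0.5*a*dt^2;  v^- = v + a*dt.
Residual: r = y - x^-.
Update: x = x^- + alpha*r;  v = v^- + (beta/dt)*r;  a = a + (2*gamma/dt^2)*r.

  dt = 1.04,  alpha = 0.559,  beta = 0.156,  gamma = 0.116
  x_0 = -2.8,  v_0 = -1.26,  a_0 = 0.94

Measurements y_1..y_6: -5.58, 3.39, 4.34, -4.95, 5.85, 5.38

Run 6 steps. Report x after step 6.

step 1: x_pred=-3.6020  r=-1.9780  x^+=-4.7077  v^+=-0.5791  a^+=0.5157
step 2: x_pred=-5.0311  r=8.4211  x^+=-0.3237  v^+=1.2204  a^+=2.3220
step 3: x_pred=2.2013  r=2.1387  x^+=3.3968  v^+=3.9561  a^+=2.7808
step 4: x_pred=9.0151  r=-13.9651  x^+=1.2086  v^+=4.7534  a^+=-0.2147
step 5: x_pred=6.0360  r=-0.1860  x^+=5.9320  v^+=4.5022  a^+=-0.2546
step 6: x_pred=10.4766  r=-5.0966  x^+=7.6276  v^+=3.4729  a^+=-1.3478

x_post = 7.6276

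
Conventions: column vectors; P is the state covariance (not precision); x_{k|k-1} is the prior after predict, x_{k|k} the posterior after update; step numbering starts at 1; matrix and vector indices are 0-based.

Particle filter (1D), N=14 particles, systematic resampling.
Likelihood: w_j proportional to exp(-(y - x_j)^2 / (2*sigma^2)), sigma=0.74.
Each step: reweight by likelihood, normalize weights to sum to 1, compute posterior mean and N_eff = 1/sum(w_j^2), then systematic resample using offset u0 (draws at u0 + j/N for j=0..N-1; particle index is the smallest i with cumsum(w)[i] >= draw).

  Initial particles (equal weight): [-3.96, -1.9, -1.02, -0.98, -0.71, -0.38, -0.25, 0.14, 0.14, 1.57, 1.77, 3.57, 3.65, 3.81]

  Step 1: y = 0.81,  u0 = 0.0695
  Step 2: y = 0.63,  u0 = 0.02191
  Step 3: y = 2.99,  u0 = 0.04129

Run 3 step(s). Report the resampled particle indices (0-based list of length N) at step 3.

resampled_idx = [11, 11, 11, 11, 12, 12, 12, 12, 13, 13, 13, 13, 13, 13]

step 1: w=[0.0000, 0.0004, 0.0147, 0.0167, 0.0378, 0.0856, 0.1118, 0.2070, 0.2070, 0.1840, 0.1344, 0.0003, 0.0002, 0.0001]  mean=0.4676  Neff=6.2743  idx=[4, 5, 6, 7, 7, 7, 8, 8, 8, 9, 9, 9, 10, 10]
step 2: w=[0.0247, 0.0502, 0.0628, 0.1023, 0.1023, 0.1023, 0.1023, 0.1023, 0.1023, 0.0569, 0.0569, 0.0569, 0.0389, 0.0389]  mean=0.4391  Neff=12.1043  idx=[0, 2, 3, 3, 4, 5, 6, 6, 7, 8, 8, 9, 11, 12]
step 3: w=[0.0000, 0.0001, 0.0010, 0.0010, 0.0010, 0.0010, 0.0010, 0.0010, 0.0010, 0.0010, 0.0010, 0.2737, 0.2737, 0.4432]  mean=1.6451  Neff=2.8883  idx=[11, 11, 11, 11, 12, 12, 12, 12, 13, 13, 13, 13, 13, 13]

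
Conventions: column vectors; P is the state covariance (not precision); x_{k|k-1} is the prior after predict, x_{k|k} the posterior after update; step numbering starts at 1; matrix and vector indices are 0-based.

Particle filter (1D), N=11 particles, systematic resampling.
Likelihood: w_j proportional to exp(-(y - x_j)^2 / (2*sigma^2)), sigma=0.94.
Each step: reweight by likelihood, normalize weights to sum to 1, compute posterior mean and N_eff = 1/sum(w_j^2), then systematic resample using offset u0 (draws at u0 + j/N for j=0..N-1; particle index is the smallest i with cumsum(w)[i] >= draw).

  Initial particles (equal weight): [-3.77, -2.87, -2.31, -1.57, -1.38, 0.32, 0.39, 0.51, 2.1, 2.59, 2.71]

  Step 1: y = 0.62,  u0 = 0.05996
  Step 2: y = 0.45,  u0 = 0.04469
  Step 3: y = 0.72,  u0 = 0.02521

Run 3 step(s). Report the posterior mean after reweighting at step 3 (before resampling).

post_mean = 0.4105

step 1: w=[0.0000, 0.0003, 0.0022, 0.0185, 0.0291, 0.2656, 0.2712, 0.2776, 0.0809, 0.0311, 0.0236]  mean=0.5717  Neff=4.3404  idx=[5, 5, 5, 6, 6, 6, 7, 7, 7, 8, 9]
step 2: w=[0.1071, 0.1071, 0.1071, 0.1079, 0.1079, 0.1079, 0.1079, 0.1079, 0.1079, 0.0232, 0.0081]  mean=0.4638  Neff=9.5351  idx=[0, 1, 2, 2, 3, 4, 5, 6, 7, 8, 8]
step 3: w=[0.0880, 0.0880, 0.0880, 0.0880, 0.0906, 0.0906, 0.0906, 0.0940, 0.0940, 0.0940, 0.0940]  mean=0.4105  Neff=10.9913  idx=[0, 1, 2, 3, 4, 5, 6, 7, 8, 9, 10]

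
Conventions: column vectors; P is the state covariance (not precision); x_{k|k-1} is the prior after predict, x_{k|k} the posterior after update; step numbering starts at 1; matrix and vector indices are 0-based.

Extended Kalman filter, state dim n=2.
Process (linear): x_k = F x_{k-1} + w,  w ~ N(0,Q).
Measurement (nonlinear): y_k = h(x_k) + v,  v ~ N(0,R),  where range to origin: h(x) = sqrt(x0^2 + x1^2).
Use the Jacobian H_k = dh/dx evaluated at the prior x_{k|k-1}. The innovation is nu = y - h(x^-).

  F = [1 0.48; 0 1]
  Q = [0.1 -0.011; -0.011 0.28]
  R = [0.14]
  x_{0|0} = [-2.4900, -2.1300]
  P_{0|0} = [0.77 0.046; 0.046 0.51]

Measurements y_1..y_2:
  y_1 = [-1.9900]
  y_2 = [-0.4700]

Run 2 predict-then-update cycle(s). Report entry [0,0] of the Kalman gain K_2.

K[0,0] = 0.4515

step 1: x^-=[-3.5124, -2.1300]  P^-=[1.0317 0.2798; 0.2798 0.7900]  H_jac=[-0.8551 -0.5185]  S=[1.3548]  K=[-0.7582; -0.4790]  nu=[-6.0978]  x^+=[1.1110, 0.7905]  P^+=[0.2528 -0.2122; -0.2122 0.4792]
step 2: x^-=[1.4904, 0.7905]  P^-=[0.2595 0.0068; 0.0068 0.7592]  H_jac=[0.8834 0.4686]  S=[0.5149]  K=[0.4515; 0.7026]  nu=[-2.1571]  x^+=[0.5165, -0.7251]  P^+=[0.1546 -0.1565; -0.1565 0.5050]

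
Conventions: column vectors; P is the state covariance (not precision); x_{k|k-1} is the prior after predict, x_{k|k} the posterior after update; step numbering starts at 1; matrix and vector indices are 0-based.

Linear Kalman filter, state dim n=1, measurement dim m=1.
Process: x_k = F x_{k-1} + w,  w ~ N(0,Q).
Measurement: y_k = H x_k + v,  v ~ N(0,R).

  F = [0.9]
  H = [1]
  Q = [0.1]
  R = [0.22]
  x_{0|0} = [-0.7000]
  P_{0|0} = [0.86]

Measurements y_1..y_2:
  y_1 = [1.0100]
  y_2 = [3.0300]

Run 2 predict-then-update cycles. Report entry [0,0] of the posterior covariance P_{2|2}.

step 1: x^-=[-0.6300]  P^-=[0.7966]  S=[1.0166]  K=[0.7836]  nu=[1.6400]  x^+=[0.6551]  P^+=[0.1724]
step 2: x^-=[0.5896]  P^-=[0.2396]  S=[0.4596]  K=[0.5214]  nu=[2.4404]  x^+=[1.8619]  P^+=[0.1147]

P_post[0,0] = 0.1147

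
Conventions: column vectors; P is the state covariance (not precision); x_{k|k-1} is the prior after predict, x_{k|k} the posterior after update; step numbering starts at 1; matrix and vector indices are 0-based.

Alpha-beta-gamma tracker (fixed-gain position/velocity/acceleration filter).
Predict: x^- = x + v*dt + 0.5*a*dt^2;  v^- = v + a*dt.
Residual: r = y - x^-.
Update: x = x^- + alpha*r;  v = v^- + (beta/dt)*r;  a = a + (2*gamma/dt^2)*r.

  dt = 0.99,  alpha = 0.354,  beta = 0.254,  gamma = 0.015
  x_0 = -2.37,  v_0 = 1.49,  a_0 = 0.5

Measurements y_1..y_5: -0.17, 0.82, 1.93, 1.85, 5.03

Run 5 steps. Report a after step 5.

a_post = 0.2620

step 1: x_pred=-0.6499  r=0.4799  x^+=-0.4800  v^+=2.1081  a^+=0.5147
step 2: x_pred=1.8593  r=-1.0393  x^+=1.4914  v^+=2.3510  a^+=0.4829
step 3: x_pred=4.0555  r=-2.1255  x^+=3.3031  v^+=2.2837  a^+=0.4178
step 4: x_pred=5.7687  r=-3.9187  x^+=4.3815  v^+=1.6920  a^+=0.2979
step 5: x_pred=6.2025  r=-1.1725  x^+=5.7874  v^+=1.6860  a^+=0.2620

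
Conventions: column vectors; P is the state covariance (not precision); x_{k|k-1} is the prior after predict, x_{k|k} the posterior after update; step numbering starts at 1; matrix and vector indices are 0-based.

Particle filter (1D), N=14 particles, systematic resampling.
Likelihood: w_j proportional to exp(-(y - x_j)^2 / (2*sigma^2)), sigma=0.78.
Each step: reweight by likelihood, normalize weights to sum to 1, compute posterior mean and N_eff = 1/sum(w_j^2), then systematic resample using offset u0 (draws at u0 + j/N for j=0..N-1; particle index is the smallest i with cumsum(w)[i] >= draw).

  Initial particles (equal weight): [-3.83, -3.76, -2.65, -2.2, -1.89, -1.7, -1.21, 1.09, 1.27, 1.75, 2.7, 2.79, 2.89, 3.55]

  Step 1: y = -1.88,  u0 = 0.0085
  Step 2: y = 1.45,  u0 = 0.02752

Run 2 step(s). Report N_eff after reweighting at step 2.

N_eff = 2.8644

step 1: w=[0.0102, 0.0127, 0.1429, 0.2139, 0.2326, 0.2265, 0.1609, 0.0002, 0.0001, 0.0000, 0.0000, 0.0000, 0.0000, 0.0000]  mean=-1.9554  Neff=5.0572  idx=[0, 2, 2, 3, 3, 3, 4, 4, 4, 5, 5, 5, 6, 6]
step 2: w=[0.0000, 0.0001, 0.0001, 0.0024, 0.0024, 0.0024, 0.0145, 0.0145, 0.0145, 0.0399, 0.0399, 0.0399, 0.4145, 0.4145]  mean=-1.3060  Neff=2.8644  idx=[7, 10, 11, 12, 12, 12, 12, 12, 13, 13, 13, 13, 13, 13]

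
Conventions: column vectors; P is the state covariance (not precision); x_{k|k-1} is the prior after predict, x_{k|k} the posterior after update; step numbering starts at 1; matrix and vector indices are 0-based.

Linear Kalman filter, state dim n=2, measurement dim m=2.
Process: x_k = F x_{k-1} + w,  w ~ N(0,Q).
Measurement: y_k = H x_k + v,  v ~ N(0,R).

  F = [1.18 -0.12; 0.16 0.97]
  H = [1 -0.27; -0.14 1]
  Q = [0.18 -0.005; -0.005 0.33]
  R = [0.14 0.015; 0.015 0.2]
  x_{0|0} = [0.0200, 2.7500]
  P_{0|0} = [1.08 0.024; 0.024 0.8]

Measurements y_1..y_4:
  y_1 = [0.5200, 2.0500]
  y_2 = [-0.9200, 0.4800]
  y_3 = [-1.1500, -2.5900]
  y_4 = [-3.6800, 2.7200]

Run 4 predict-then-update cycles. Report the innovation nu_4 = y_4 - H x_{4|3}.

step 1: x^-=[-0.3064, 2.6707]  P^-=[1.6885 0.1328; 0.1328 1.1178]  S=[1.8383 -0.3854; -0.3854 1.3137]  K=[0.9403 0.1970; 0.0889 0.8628]  nu=[1.5475, -0.6636]  x^+=[1.0180, 2.2358]  P^+=[0.1549 0.0752; 0.0752 0.1844]
step 2: x^-=[0.9330, 2.3316]  P^-=[0.3770 0.0874; 0.0874 0.5308]  S=[0.5085 -0.0904; -0.0904 0.7137]  K=[0.7198 0.1397; 0.0196 0.7291]  nu=[-1.2234, -1.7210]  x^+=[-0.1881, 1.0529]  P^+=[0.1178 0.0552; 0.0552 0.1538]
step 3: x^-=[-0.3483, 0.9912]  P^-=[0.3306 0.0615; 0.0615 0.4949]  S=[0.4735 -0.1011; -0.1011 0.6842]  K=[0.6897 0.1241; -0.0006 0.7107]  nu=[-0.5341, -3.6299]  x^+=[-1.1672, -1.5883]  P^+=[0.1122 0.0509; 0.0509 0.1493]
step 4: x^-=[-1.1867, -1.7274]  P^-=[0.3239 0.0561; 0.0561 0.4891]  S=[0.4693 -0.1042; -0.1042 0.6797]  K=[0.6848 0.1207; -0.0049 0.7072]  nu=[-2.9597, 4.2812]  x^+=[-2.6964, 1.3149]  P^+=[0.1112 0.0500; 0.0500 0.1484]

innov = [-2.9597, 4.2812]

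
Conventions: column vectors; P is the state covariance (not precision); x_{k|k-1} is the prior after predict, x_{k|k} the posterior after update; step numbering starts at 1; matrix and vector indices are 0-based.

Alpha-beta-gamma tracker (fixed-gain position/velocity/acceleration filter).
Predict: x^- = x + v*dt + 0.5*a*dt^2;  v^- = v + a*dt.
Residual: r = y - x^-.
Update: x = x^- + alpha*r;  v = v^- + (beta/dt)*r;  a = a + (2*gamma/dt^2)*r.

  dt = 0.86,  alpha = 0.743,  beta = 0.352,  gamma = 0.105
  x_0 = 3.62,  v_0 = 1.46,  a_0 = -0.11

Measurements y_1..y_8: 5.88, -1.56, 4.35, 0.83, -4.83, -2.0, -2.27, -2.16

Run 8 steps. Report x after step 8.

step 1: x_pred=4.8349  r=1.0451  x^+=5.6114  v^+=1.7932  a^+=0.1867
step 2: x_pred=7.2226  r=-8.7826  x^+=0.6971  v^+=-1.6410  a^+=-2.3070
step 3: x_pred=-1.5672  r=5.9172  x^+=2.8293  v^+=-1.2030  a^+=-0.6268
step 4: x_pred=1.5629  r=-0.7329  x^+=1.0183  v^+=-2.0421  a^+=-0.8349
step 5: x_pred=-1.0466  r=-3.7834  x^+=-3.8577  v^+=-4.3087  a^+=-1.9092
step 6: x_pred=-8.2691  r=6.2691  x^+=-3.6112  v^+=-3.3846  a^+=-0.1291
step 7: x_pred=-6.5697  r=4.2997  x^+=-3.3750  v^+=-1.7358  a^+=1.0917
step 8: x_pred=-4.4641  r=2.3041  x^+=-2.7521  v^+=0.1461  a^+=1.7459

x_post = -2.7521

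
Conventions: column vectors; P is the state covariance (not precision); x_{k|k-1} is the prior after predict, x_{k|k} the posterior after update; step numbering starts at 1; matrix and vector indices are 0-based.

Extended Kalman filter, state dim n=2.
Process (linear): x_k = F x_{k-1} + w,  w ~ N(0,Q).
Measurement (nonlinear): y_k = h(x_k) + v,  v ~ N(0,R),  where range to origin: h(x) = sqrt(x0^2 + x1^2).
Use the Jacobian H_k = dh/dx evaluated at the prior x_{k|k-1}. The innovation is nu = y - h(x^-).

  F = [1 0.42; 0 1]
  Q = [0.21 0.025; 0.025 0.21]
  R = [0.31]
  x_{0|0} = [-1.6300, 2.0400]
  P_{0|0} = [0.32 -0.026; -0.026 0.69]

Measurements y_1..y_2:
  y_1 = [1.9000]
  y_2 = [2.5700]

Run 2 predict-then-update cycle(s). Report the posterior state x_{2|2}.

step 1: x^-=[-0.7732, 2.0400]  P^-=[0.6299 0.2888; 0.2888 0.9000]  H_jac=[-0.3544 0.9351]  S=[0.9846]  K=[0.0475; 0.7507]  nu=[-0.2816]  x^+=[-0.7866, 1.8286]  P^+=[0.6277 0.2537; 0.2537 0.3450]
step 2: x^-=[-0.0186, 1.8286]  P^-=[1.1116 0.4236; 0.4236 0.5550]  H_jac=[-0.0102 0.9999]  S=[0.8565]  K=[0.4813; 0.6430]  nu=[0.7413]  x^+=[0.3382, 2.3052]  P^+=[0.9132 0.1585; 0.1585 0.2009]

x_post = [0.3382, 2.3052]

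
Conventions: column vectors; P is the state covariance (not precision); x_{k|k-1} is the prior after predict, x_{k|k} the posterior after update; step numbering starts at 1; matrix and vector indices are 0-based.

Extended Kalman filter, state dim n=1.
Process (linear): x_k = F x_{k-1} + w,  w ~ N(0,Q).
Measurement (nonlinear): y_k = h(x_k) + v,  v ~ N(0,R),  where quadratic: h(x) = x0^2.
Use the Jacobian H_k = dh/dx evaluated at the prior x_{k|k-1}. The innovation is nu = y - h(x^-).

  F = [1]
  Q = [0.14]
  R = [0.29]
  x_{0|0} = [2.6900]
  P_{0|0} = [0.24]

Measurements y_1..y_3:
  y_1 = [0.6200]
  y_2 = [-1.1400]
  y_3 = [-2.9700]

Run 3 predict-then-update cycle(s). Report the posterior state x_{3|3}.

x_post = [-0.6673]

step 1: x^-=[2.6900]  P^-=[0.3800]  H_jac=[5.3800]  S=[11.2889]  K=[0.1811]  nu=[-6.6161]  x^+=[1.4918]  P^+=[0.0098]
step 2: x^-=[1.4918]  P^-=[0.1498]  H_jac=[2.9837]  S=[1.6232]  K=[0.2753]  nu=[-3.3656]  x^+=[0.5654]  P^+=[0.0268]
step 3: x^-=[0.5654]  P^-=[0.1668]  H_jac=[1.1307]  S=[0.5032]  K=[0.3747]  nu=[-3.2896]  x^+=[-0.6673]  P^+=[0.0961]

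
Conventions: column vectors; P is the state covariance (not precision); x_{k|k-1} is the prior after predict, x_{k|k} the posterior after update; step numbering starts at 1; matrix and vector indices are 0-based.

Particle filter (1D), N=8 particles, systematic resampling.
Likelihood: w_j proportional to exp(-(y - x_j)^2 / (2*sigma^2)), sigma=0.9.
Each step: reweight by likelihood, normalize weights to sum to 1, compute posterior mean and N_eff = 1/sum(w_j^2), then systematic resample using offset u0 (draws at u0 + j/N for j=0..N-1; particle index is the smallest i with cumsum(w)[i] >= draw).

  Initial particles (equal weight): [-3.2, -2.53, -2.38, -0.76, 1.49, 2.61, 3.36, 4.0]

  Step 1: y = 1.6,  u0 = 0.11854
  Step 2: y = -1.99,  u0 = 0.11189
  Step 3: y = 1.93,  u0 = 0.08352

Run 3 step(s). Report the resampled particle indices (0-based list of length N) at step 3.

step 1: w=[0.0000, 0.0000, 0.0000, 0.0185, 0.5725, 0.3073, 0.0852, 0.0165]  mean=1.9930  Neff=2.3256  idx=[4, 4, 4, 4, 5, 5, 5, 7]
step 2: w=[0.2493, 0.2493, 0.2493, 0.2493, 0.0009, 0.0009, 0.0009, 0.0000]  mean=1.4931  Neff=4.0225  idx=[0, 0, 1, 1, 2, 2, 3, 3]
step 3: w=[0.1250, 0.1250, 0.1250, 0.1250, 0.1250, 0.1250, 0.1250, 0.1250]  mean=1.4900  Neff=8.0000  idx=[0, 1, 2, 3, 4, 5, 6, 7]

resampled_idx = [0, 1, 2, 3, 4, 5, 6, 7]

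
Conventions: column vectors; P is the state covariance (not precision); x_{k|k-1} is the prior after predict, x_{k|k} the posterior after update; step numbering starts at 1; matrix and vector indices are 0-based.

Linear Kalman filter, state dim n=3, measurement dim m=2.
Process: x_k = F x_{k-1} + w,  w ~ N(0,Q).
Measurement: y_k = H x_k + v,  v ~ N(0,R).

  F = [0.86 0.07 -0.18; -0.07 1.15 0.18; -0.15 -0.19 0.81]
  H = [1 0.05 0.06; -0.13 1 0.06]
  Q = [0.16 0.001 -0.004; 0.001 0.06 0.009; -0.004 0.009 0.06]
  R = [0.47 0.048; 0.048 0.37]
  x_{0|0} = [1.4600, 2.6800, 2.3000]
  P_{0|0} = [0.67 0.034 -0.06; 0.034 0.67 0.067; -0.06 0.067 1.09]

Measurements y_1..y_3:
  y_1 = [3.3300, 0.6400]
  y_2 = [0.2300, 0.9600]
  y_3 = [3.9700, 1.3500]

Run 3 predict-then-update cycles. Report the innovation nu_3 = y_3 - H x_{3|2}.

step 1: x^-=[1.0292, 3.3938, 1.1348]  P^-=[0.7151 -0.0103 -0.3015; -0.0103 1.0084 0.0883; -0.3015 0.0883 0.8103]  S=[1.1539 -0.0121; -0.0121 1.4114]  K=[0.6028 -0.0808; 0.0469 0.7196; -0.2141 0.1229]  nu=[2.0630, -2.6881]  x^+=[2.4901, 1.5562, 0.3627]  P^+=[0.2855 0.0444 -0.1375; 0.0444 0.2759 -0.0268; -0.1375 -0.0268 0.7355]
step 2: x^-=[2.1851, 1.6806, -0.3754]  P^-=[0.4449 0.0081 -0.2614; 0.0081 0.4353 0.0394; -0.2614 0.0394 0.6031]  S=[0.8878 0.0109; 0.0109 0.8217]  K=[0.4850 -0.0861; 0.0297 0.5310; -0.2531 0.1367]  nu=[-2.0166, -0.4140]  x^+=[1.2428, 1.4008, 0.0785]  P^+=[0.2309 0.0301 -0.1437; 0.0301 0.2025 -0.0122; -0.1437 -0.0122 0.5316]
step 3: x^-=[1.1527, 1.5381, -0.3890]  P^-=[0.3974 -0.0059 -0.2243; -0.0059 0.3399 0.0410; -0.2243 0.0410 0.4617]  S=[0.8427 -0.0000; -0.0000 0.7283]  K=[0.4553 -0.0976; 0.0161 0.4712; -0.2309 0.1344]  nu=[2.7637, -0.0149]  x^+=[2.4125, 1.5755, -1.0291]  P^+=[0.2158 0.0214 -0.1262; 0.0214 0.1780 -0.0020; -0.1262 -0.0020 0.4036]

innov = [2.7637, -0.0149]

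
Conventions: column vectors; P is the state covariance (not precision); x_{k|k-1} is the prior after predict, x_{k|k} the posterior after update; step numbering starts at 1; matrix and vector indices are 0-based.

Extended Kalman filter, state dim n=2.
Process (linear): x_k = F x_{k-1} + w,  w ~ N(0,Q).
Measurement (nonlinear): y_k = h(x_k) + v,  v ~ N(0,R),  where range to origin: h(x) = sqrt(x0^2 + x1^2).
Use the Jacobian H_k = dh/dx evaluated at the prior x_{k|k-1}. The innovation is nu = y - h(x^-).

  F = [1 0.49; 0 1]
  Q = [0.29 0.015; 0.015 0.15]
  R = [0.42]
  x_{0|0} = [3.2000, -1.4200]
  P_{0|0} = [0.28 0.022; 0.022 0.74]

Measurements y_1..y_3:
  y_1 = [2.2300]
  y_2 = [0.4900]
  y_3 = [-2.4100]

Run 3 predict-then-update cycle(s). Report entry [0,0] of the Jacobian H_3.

step 1: x^-=[2.5042, -1.4200]  P^-=[0.7692 0.3996; 0.3996 0.8900]  H_jac=[0.8699 -0.4933]  S=[0.8757]  K=[0.5390; -0.1044]  nu=[-0.6488]  x^+=[2.1545, -1.3523]  P^+=[0.5148 0.4489; 0.4489 0.8805]
step 2: x^-=[1.4919, -1.3523]  P^-=[1.4561 0.8953; 0.8953 1.0305]  H_jac=[0.7409 -0.6716]  S=[0.7931]  K=[0.6021; -0.0362]  nu=[-1.5235]  x^+=[0.5745, -1.2971]  P^+=[1.1685 0.9126; 0.9126 1.0294]
step 3: x^-=[-0.0611, -1.2971]  P^-=[2.6000 1.4320; 1.4320 1.1794]  H_jac=[-0.0470 -0.9989]  S=[1.7372]  K=[-0.8938; -0.7170]  nu=[-3.7086]  x^+=[3.2538, 1.3618]  P^+=[1.2121 0.3187; 0.3187 0.2864]

H_jac[0,0] = -0.0470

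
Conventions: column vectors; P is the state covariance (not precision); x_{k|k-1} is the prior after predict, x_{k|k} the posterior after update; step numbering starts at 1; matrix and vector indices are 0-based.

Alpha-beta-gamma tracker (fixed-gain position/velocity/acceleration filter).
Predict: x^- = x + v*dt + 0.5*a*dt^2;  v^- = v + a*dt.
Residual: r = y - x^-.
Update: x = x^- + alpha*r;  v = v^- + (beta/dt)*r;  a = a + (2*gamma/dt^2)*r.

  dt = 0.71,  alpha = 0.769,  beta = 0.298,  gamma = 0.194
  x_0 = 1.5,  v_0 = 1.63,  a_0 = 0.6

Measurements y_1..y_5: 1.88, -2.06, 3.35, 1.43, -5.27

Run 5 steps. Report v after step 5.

step 1: x_pred=2.8085  r=-0.9285  x^+=2.0945  v^+=1.6663  a^+=-0.1147
step 2: x_pred=3.2486  r=-5.3086  x^+=-0.8337  v^+=-0.6433  a^+=-4.2007
step 3: x_pred=-2.3492  r=5.6992  x^+=2.0335  v^+=-1.2337  a^+=0.1859
step 4: x_pred=1.2044  r=0.2256  x^+=1.3779  v^+=-1.0070  a^+=0.3596
step 5: x_pred=0.7535  r=-6.0235  x^+=-3.8786  v^+=-3.2799  a^+=-4.2767

v_post = -3.2799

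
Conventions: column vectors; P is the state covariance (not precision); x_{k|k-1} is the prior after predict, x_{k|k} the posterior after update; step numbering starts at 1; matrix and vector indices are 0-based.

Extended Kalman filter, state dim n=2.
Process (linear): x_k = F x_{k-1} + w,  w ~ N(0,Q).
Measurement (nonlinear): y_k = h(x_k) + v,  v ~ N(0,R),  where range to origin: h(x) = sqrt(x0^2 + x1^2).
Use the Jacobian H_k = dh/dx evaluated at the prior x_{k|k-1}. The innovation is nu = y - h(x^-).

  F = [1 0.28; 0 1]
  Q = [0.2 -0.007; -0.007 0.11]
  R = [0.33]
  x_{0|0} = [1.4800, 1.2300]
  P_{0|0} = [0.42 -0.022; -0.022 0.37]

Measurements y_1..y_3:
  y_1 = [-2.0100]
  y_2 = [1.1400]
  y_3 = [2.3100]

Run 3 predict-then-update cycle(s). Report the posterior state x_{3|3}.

x_post = [-1.6712, -0.5422]

step 1: x^-=[1.8244, 1.2300]  P^-=[0.6367 0.0746; 0.0746 0.4800]  H_jac=[0.8292 0.5590]  S=[0.9869]  K=[0.5772; 0.3346]  nu=[-4.2103]  x^+=[-0.6057, -0.1786]  P^+=[0.3079 -0.1160; -0.1160 0.3695]
step 2: x^-=[-0.6558, -0.1786]  P^-=[0.4719 -0.0195; -0.0195 0.4795]  H_jac=[-0.9648 -0.2628]  S=[0.7926]  K=[-0.5680; -0.1353]  nu=[0.4603]  x^+=[-0.9173, -0.2409]  P^+=[0.2162 -0.0804; -0.0804 0.4650]
step 3: x^-=[-0.9847, -0.2409]  P^-=[0.4076 0.0428; 0.0428 0.5750]  H_jac=[-0.9714 -0.2377]  S=[0.7668]  K=[-0.5296; -0.2324]  nu=[1.2962]  x^+=[-1.6712, -0.5422]  P^+=[0.1925 -0.0516; -0.0516 0.5336]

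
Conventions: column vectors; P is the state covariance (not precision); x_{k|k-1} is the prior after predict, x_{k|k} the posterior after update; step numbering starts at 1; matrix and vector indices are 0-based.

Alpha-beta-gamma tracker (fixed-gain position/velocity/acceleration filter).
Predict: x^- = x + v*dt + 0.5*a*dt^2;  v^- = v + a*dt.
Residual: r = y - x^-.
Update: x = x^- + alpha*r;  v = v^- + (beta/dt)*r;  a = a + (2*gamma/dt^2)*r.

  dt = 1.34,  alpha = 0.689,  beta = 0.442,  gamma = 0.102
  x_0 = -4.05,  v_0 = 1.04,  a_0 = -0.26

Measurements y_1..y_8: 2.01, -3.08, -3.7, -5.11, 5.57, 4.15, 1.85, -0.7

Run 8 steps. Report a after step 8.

a_post = -0.6511

step 1: x_pred=-2.8898  r=4.8998  x^+=0.4862  v^+=2.3078  a^+=0.2967
step 2: x_pred=3.8450  r=-6.9250  x^+=-0.9263  v^+=0.4211  a^+=-0.4901
step 3: x_pred=-0.8020  r=-2.8980  x^+=-2.7987  v^+=-1.1915  a^+=-0.8193
step 4: x_pred=-5.1309  r=0.0209  x^+=-5.1165  v^+=-2.2825  a^+=-0.8170
step 5: x_pred=-8.9085  r=14.4785  x^+=1.0672  v^+=1.3985  a^+=0.8280
step 6: x_pred=3.6846  r=0.4654  x^+=4.0053  v^+=2.6615  a^+=0.8808
step 7: x_pred=8.3625  r=-6.5125  x^+=3.8754  v^+=1.6937  a^+=0.1409
step 8: x_pred=6.2715  r=-6.9715  x^+=1.4681  v^+=-0.4170  a^+=-0.6511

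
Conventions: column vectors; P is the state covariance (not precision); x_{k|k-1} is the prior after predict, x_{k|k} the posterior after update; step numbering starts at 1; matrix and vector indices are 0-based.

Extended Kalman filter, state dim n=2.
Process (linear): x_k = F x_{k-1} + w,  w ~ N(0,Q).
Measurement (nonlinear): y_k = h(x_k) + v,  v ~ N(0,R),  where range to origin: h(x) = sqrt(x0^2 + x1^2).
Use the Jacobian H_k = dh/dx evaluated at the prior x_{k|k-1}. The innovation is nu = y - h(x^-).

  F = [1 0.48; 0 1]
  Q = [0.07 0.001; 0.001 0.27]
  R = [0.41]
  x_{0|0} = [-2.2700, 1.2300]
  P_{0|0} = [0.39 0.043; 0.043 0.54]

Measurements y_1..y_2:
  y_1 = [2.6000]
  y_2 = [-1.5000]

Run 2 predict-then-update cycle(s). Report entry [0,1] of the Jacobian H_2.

step 1: x^-=[-1.6796, 1.2300]  P^-=[0.6257 0.3032; 0.3032 0.8100]  H_jac=[-0.8068 0.5908]  S=[0.8110]  K=[-0.4016; 0.2885]  nu=[0.5182]  x^+=[-1.8877, 1.3795]  P^+=[0.4949 0.3971; 0.3971 0.7425]
step 2: x^-=[-1.2255, 1.3795]  P^-=[1.1173 0.7546; 0.7546 1.0125]  H_jac=[-0.6642 0.7476]  S=[0.7194]  K=[-0.2473; 0.3556]  nu=[-3.3452]  x^+=[-0.3981, 0.1900]  P^+=[1.0732 0.8178; 0.8178 0.9216]

H_jac[0,1] = 0.7476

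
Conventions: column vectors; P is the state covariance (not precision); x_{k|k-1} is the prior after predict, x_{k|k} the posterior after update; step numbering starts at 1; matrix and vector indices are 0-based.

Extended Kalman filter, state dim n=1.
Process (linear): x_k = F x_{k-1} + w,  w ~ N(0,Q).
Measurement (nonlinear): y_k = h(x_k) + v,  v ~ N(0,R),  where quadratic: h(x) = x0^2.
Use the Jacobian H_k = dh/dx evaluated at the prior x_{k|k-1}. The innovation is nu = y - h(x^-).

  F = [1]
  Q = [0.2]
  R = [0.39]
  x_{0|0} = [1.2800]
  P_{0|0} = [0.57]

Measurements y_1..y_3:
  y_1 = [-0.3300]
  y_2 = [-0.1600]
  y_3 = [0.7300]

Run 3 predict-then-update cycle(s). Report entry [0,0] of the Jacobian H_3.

step 1: x^-=[1.2800]  P^-=[0.7700]  H_jac=[2.5600]  S=[5.4363]  K=[0.3626]  nu=[-1.9684]  x^+=[0.5663]  P^+=[0.0552]
step 2: x^-=[0.5663]  P^-=[0.2552]  H_jac=[1.1325]  S=[0.7174]  K=[0.4029]  nu=[-0.4806]  x^+=[0.3726]  P^+=[0.1388]
step 3: x^-=[0.3726]  P^-=[0.3388]  H_jac=[0.7452]  S=[0.5781]  K=[0.4367]  nu=[0.5912]  x^+=[0.6307]  P^+=[0.2285]

H_jac[0,0] = 0.7452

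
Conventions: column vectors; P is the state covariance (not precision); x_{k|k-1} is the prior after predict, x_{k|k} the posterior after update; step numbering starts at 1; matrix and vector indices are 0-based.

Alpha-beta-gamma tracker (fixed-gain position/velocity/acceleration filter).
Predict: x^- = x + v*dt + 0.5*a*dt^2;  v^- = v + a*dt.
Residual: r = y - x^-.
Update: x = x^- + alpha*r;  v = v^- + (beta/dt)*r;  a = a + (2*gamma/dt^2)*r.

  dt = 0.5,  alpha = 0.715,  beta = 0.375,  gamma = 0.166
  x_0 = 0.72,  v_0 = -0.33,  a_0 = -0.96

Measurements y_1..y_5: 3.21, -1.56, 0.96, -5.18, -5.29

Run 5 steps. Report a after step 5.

step 1: x_pred=0.4350  r=2.7750  x^+=2.4191  v^+=1.2712  a^+=2.7252
step 2: x_pred=3.3954  r=-4.9554  x^+=-0.1477  v^+=-1.0827  a^+=-3.8556
step 3: x_pred=-1.1710  r=2.1310  x^+=0.3527  v^+=-1.4122  a^+=-1.0256
step 4: x_pred=-0.4817  r=-4.6983  x^+=-3.8410  v^+=-5.4488  a^+=-7.2650
step 5: x_pred=-7.4735  r=2.1835  x^+=-5.9123  v^+=-7.4437  a^+=-4.3653

a_post = -4.3653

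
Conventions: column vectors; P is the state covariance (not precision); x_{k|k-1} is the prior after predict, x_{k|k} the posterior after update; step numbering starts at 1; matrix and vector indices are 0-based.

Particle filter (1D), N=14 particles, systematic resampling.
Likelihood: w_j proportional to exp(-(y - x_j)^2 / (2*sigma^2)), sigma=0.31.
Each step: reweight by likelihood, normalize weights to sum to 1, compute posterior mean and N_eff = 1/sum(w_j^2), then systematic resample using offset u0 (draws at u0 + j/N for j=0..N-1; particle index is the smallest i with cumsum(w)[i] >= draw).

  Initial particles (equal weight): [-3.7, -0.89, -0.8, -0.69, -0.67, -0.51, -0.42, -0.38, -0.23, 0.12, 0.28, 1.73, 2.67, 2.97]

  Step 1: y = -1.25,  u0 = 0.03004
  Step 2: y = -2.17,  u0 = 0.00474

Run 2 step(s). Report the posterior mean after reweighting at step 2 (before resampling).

post_mean = -0.8670

step 1: w=[0.0000, 0.3810, 0.2608, 0.1463, 0.1299, 0.0433, 0.0208, 0.0146, 0.0033, 0.0000, 0.0000, 0.0000, 0.0000, 0.0000]  mean=-0.7728  Neff=3.9372  idx=[1, 1, 1, 1, 1, 2, 2, 2, 2, 3, 3, 4, 4, 5]
step 2: w=[0.1573, 0.1573, 0.1573, 0.1573, 0.1573, 0.0455, 0.0455, 0.0455, 0.0455, 0.0089, 0.0089, 0.0065, 0.0065, 0.0005]  mean=-0.8670  Neff=7.5585  idx=[0, 0, 0, 1, 1, 2, 2, 3, 3, 4, 4, 5, 6, 8]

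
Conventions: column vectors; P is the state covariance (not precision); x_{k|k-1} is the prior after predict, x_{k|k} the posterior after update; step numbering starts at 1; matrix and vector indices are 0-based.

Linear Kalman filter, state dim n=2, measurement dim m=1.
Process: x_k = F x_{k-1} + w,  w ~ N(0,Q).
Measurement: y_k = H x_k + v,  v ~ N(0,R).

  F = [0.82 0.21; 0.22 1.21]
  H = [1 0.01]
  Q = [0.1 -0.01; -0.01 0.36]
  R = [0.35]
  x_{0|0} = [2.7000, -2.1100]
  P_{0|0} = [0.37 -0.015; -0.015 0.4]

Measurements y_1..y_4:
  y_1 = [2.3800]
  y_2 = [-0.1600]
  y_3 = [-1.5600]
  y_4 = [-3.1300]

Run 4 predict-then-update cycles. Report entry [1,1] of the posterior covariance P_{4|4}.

step 1: x^-=[1.7709, -1.9591]  P^-=[0.3613 0.1428; 0.1428 0.9556]  S=[0.7142]  K=[0.5078; 0.2133]  nu=[0.6287]  x^+=[2.0902, -1.8250]  P^+=[0.1771 0.0654; 0.0654 0.9231]
step 2: x^-=[1.3307, -1.7484]  P^-=[0.2823 0.3244; 0.3244 1.7549]  S=[0.6390]  K=[0.4469; 0.5352]  nu=[-1.4732]  x^+=[0.6723, -2.5369]  P^+=[0.1547 0.1716; 0.1716 1.5718]
step 3: x^-=[0.0186, -2.9217]  P^-=[0.3324 0.5955; 0.5955 2.7601]  S=[0.6946]  K=[0.4872; 0.8970]  nu=[-1.5493]  x^+=[-0.7362, -4.3115]  P^+=[0.1676 0.2920; 0.2920 2.2012]
step 4: x^-=[-1.5091, -5.3789]  P^-=[0.4103 0.8827; 0.8827 3.7463]  S=[0.7783]  K=[0.5385; 1.1822]  nu=[-1.5671]  x^+=[-2.3530, -7.2316]  P^+=[0.1846 0.3872; 0.3872 2.6584]

P_post[1,1] = 2.6584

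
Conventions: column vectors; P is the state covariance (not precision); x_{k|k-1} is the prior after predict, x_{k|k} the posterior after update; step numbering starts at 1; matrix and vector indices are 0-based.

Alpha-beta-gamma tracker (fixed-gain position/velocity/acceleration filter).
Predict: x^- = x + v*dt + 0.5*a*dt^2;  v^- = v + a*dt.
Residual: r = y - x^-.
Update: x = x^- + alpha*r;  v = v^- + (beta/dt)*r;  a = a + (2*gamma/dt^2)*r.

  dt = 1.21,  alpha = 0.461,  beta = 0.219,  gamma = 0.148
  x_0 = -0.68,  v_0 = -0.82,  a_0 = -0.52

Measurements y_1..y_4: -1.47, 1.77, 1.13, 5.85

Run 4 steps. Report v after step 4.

v_post = 2.9075

step 1: x_pred=-2.0529  r=0.5829  x^+=-1.7842  v^+=-1.3437  a^+=-0.4022
step 2: x_pred=-3.7045  r=5.4745  x^+=-1.1807  v^+=-0.8395  a^+=0.7046
step 3: x_pred=-1.6807  r=2.8107  x^+=-0.3850  v^+=0.5218  a^+=1.2729
step 4: x_pred=1.1782  r=4.6718  x^+=3.3319  v^+=2.9075  a^+=2.2174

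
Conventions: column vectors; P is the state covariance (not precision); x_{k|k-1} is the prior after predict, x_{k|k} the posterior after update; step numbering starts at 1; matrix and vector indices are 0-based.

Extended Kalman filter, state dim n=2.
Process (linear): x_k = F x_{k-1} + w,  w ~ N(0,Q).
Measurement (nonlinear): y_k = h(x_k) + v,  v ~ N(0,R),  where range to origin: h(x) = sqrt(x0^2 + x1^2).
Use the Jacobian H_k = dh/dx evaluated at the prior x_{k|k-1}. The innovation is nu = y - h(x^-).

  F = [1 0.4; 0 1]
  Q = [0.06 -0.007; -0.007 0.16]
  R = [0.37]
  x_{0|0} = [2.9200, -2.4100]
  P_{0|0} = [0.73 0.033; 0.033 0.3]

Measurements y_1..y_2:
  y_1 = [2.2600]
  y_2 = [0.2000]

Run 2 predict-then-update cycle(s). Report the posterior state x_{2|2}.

x_post = [0.9909, -1.0250]

step 1: x^-=[1.9560, -2.4100]  P^-=[0.8644 0.1460; 0.1460 0.4600]  H_jac=[0.6302 -0.7764]  S=[0.8477]  K=[0.5089; -0.3128]  nu=[-0.8439]  x^+=[1.5266, -2.1460]  P^+=[0.6449 0.2809; 0.2809 0.3771]
step 2: x^-=[0.6682, -2.1460]  P^-=[0.9900 0.4248; 0.4248 0.5371]  H_jac=[0.2973 -0.9548]  S=[0.7060]  K=[-0.1576; -0.5475]  nu=[-2.0477]  x^+=[0.9909, -1.0250]  P^+=[0.9724 0.3638; 0.3638 0.3254]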